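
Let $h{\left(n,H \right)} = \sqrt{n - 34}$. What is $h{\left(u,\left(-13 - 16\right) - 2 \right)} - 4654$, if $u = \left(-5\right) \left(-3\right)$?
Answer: $-4654 + i \sqrt{19} \approx -4654.0 + 4.3589 i$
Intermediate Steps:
$u = 15$
$h{\left(n,H \right)} = \sqrt{-34 + n}$
$h{\left(u,\left(-13 - 16\right) - 2 \right)} - 4654 = \sqrt{-34 + 15} - 4654 = \sqrt{-19} - 4654 = i \sqrt{19} - 4654 = -4654 + i \sqrt{19}$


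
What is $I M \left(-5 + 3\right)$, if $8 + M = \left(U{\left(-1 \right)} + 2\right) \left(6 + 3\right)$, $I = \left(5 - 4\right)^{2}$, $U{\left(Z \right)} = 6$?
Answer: $-128$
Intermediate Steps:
$I = 1$ ($I = 1^{2} = 1$)
$M = 64$ ($M = -8 + \left(6 + 2\right) \left(6 + 3\right) = -8 + 8 \cdot 9 = -8 + 72 = 64$)
$I M \left(-5 + 3\right) = 1 \cdot 64 \left(-5 + 3\right) = 64 \left(-2\right) = -128$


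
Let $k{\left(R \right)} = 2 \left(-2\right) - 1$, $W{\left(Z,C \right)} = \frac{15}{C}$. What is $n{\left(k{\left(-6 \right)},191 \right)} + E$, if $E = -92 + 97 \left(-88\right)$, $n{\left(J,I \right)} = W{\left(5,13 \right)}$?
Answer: $- \frac{112149}{13} \approx -8626.8$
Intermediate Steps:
$k{\left(R \right)} = -5$ ($k{\left(R \right)} = -4 - 1 = -5$)
$n{\left(J,I \right)} = \frac{15}{13}$
$E = -8628$ ($E = -92 - 8536 = -8628$)
$n{\left(k{\left(-6 \right)},191 \right)} + E = \frac{15}{13} - 8628 = - \frac{112149}{13}$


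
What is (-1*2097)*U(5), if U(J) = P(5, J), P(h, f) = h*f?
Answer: -52425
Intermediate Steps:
P(h, f) = f*h
U(J) = 5*J (U(J) = J*5 = 5*J)
(-1*2097)*U(5) = (-1*2097)*(5*5) = -2097*25 = -52425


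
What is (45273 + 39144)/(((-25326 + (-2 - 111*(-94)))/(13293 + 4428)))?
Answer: -135995787/1354 ≈ -1.0044e+5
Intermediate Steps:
(45273 + 39144)/(((-25326 + (-2 - 111*(-94)))/(13293 + 4428))) = 84417/(((-25326 + (-2 + 10434))/17721)) = 84417/(((-25326 + 10432)*(1/17721))) = 84417/((-14894*1/17721)) = 84417/(-1354/1611) = 84417*(-1611/1354) = -135995787/1354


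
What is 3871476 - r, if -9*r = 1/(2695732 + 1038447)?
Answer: 130111059403837/33607611 ≈ 3.8715e+6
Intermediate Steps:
r = -1/33607611 (r = -1/(9*(2695732 + 1038447)) = -⅑/3734179 = -⅑*1/3734179 = -1/33607611 ≈ -2.9755e-8)
3871476 - r = 3871476 - 1*(-1/33607611) = 3871476 + 1/33607611 = 130111059403837/33607611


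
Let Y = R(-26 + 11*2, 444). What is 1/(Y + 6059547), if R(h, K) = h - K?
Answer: 1/6059099 ≈ 1.6504e-7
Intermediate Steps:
Y = -448 (Y = (-26 + 11*2) - 1*444 = (-26 + 22) - 444 = -4 - 444 = -448)
1/(Y + 6059547) = 1/(-448 + 6059547) = 1/6059099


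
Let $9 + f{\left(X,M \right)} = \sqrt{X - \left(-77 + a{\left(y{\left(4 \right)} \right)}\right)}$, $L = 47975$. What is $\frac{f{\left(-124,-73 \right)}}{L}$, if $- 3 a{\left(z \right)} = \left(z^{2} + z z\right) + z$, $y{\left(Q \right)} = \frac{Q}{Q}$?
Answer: $- \frac{9}{47975} + \frac{i \sqrt{46}}{47975} \approx -0.0001876 + 0.00014137 i$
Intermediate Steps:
$y{\left(Q \right)} = 1$
$a{\left(z \right)} = - \frac{2 z^{2}}{3} - \frac{z}{3}$ ($a{\left(z \right)} = - \frac{\left(z^{2} + z z\right) + z}{3} = - \frac{\left(z^{2} + z^{2}\right) + z}{3} = - \frac{2 z^{2} + z}{3} = - \frac{z + 2 z^{2}}{3} = - \frac{2 z^{2}}{3} - \frac{z}{3}$)
$f{\left(X,M \right)} = -9 + \sqrt{78 + X}$ ($f{\left(X,M \right)} = -9 + \sqrt{X + \left(77 - \left(- \frac{1}{3}\right) 1 \left(1 + 2 \cdot 1\right)\right)} = -9 + \sqrt{X + \left(77 - \left(- \frac{1}{3}\right) 1 \left(1 + 2\right)\right)} = -9 + \sqrt{X + \left(77 - \left(- \frac{1}{3}\right) 1 \cdot 3\right)} = -9 + \sqrt{X + \left(77 - -1\right)} = -9 + \sqrt{X + \left(77 + 1\right)} = -9 + \sqrt{X + 78} = -9 + \sqrt{78 + X}$)
$\frac{f{\left(-124,-73 \right)}}{L} = \frac{-9 + \sqrt{78 - 124}}{47975} = \left(-9 + \sqrt{-46}\right) \frac{1}{47975} = \left(-9 + i \sqrt{46}\right) \frac{1}{47975} = - \frac{9}{47975} + \frac{i \sqrt{46}}{47975}$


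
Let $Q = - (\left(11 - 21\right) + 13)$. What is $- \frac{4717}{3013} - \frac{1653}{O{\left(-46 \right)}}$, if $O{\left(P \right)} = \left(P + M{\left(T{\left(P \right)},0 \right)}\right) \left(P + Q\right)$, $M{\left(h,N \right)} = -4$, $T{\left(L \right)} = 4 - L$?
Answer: $- \frac{16537139}{7381850} \approx -2.2402$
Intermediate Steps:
$Q = -3$ ($Q = - (-10 + 13) = \left(-1\right) 3 = -3$)
$O{\left(P \right)} = \left(-4 + P\right) \left(-3 + P\right)$ ($O{\left(P \right)} = \left(P - 4\right) \left(P - 3\right) = \left(-4 + P\right) \left(-3 + P\right)$)
$- \frac{4717}{3013} - \frac{1653}{O{\left(-46 \right)}} = - \frac{4717}{3013} - \frac{1653}{12 + \left(-46\right)^{2} - -322} = \left(-4717\right) \frac{1}{3013} - \frac{1653}{12 + 2116 + 322} = - \frac{4717}{3013} - \frac{1653}{2450} = - \frac{16537139}{7381850}$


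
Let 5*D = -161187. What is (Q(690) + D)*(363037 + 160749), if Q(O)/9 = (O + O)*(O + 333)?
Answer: 33190806649818/5 ≈ 6.6382e+12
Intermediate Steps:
D = -161187/5 (D = (⅕)*(-161187) = -161187/5 ≈ -32237.)
Q(O) = 18*O*(333 + O) (Q(O) = 9*((O + O)*(O + 333)) = 9*((2*O)*(333 + O)) = 9*(2*O*(333 + O)) = 18*O*(333 + O))
(Q(690) + D)*(363037 + 160749) = (18*690*(333 + 690) - 161187/5)*(363037 + 160749) = (18*690*1023 - 161187/5)*523786 = (12705660 - 161187/5)*523786 = (63367113/5)*523786 = 33190806649818/5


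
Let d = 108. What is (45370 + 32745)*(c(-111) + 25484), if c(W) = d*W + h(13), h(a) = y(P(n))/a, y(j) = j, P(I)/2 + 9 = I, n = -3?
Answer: 13703245760/13 ≈ 1.0541e+9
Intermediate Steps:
P(I) = -18 + 2*I
h(a) = -24/a (h(a) = (-18 + 2*(-3))/a = (-18 - 6)/a = -24/a)
c(W) = -24/13 + 108*W (c(W) = 108*W - 24/13 = -24/13 + 108*W)
(45370 + 32745)*(c(-111) + 25484) = (45370 + 32745)*((-24/13 + 108*(-111)) + 25484) = 78115*((-24/13 - 11988) + 25484) = 78115*(-155868/13 + 25484) = 78115*(175424/13) = 13703245760/13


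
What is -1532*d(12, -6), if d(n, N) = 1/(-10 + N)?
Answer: 383/4 ≈ 95.750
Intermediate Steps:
-1532*d(12, -6) = -1532/(-10 - 6) = -1532/(-16) = -1532*(-1/16) = 383/4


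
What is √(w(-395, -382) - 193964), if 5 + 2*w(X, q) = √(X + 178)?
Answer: √(-775866 + 2*I*√217)/2 ≈ 0.0083619 + 440.42*I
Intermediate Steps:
w(X, q) = -5/2 + √(178 + X)/2 (w(X, q) = -5/2 + √(X + 178)/2 = -5/2 + √(178 + X)/2)
√(w(-395, -382) - 193964) = √((-5/2 + √(178 - 395)/2) - 193964) = √((-5/2 + √(-217)/2) - 193964) = √((-5/2 + (I*√217)/2) - 193964) = √((-5/2 + I*√217/2) - 193964) = √(-387933/2 + I*√217/2)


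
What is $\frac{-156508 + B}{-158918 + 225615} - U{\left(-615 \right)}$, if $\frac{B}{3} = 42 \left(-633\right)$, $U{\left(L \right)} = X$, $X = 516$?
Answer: $- \frac{34651918}{66697} \approx -519.54$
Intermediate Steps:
$U{\left(L \right)} = 516$
$B = -79758$ ($B = 3 \cdot 42 \left(-633\right) = 3 \left(-26586\right) = -79758$)
$\frac{-156508 + B}{-158918 + 225615} - U{\left(-615 \right)} = \frac{-156508 - 79758}{-158918 + 225615} - 516 = - \frac{236266}{66697} - 516 = - \frac{34651918}{66697}$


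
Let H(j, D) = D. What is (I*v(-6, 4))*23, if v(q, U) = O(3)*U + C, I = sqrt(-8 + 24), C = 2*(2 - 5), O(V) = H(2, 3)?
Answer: 552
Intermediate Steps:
O(V) = 3
C = -6 (C = 2*(-3) = -6)
I = 4 (I = sqrt(16) = 4)
v(q, U) = -6 + 3*U (v(q, U) = 3*U - 6 = -6 + 3*U)
(I*v(-6, 4))*23 = (4*(-6 + 3*4))*23 = (4*(-6 + 12))*23 = (4*6)*23 = 24*23 = 552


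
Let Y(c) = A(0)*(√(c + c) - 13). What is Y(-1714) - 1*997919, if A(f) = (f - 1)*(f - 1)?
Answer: -997932 + 2*I*√857 ≈ -9.9793e+5 + 58.549*I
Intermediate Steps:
A(f) = (-1 + f)² (A(f) = (-1 + f)*(-1 + f) = (-1 + f)²)
Y(c) = -13 + √2*√c (Y(c) = (-1 + 0)²*(√(c + c) - 13) = (-1)²*(√(2*c) - 13) = 1*(√2*√c - 13) = 1*(-13 + √2*√c) = -13 + √2*√c)
Y(-1714) - 1*997919 = (-13 + √2*√(-1714)) - 1*997919 = (-13 + √2*(I*√1714)) - 997919 = (-13 + 2*I*√857) - 997919 = -997932 + 2*I*√857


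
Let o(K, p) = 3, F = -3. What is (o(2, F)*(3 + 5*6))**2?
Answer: 9801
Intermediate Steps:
(o(2, F)*(3 + 5*6))**2 = (3*(3 + 5*6))**2 = (3*(3 + 30))**2 = (3*33)**2 = 99**2 = 9801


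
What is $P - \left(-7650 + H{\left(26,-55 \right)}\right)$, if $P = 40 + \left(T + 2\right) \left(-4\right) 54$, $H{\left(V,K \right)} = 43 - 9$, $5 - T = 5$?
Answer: $7224$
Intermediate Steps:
$T = 0$ ($T = 5 - 5 = 0$)
$H{\left(V,K \right)} = 34$
$P = -392$ ($P = 40 + \left(0 + 2\right) \left(-4\right) 54 = 40 + 2 \left(-4\right) 54 = 40 - 432 = -392$)
$P - \left(-7650 + H{\left(26,-55 \right)}\right) = -392 + \left(7650 - 34\right) = -392 + 7616 = 7224$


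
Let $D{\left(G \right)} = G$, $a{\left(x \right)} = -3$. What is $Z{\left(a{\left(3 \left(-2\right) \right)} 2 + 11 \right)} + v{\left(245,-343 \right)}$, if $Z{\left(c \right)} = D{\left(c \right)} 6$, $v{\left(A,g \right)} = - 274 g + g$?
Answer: $93669$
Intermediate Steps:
$v{\left(A,g \right)} = - 273 g$
$Z{\left(c \right)} = 6 c$ ($Z{\left(c \right)} = c 6 = 6 c$)
$Z{\left(a{\left(3 \left(-2\right) \right)} 2 + 11 \right)} + v{\left(245,-343 \right)} = 6 \left(\left(-3\right) 2 + 11\right) - -93639 = 6 \left(-6 + 11\right) + 93639 = 6 \cdot 5 + 93639 = 30 + 93639 = 93669$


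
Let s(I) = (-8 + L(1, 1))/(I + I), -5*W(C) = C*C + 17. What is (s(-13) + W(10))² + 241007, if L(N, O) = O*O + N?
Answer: 1020522611/4225 ≈ 2.4154e+5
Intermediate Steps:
L(N, O) = N + O² (L(N, O) = O² + N = N + O²)
W(C) = -17/5 - C²/5 (W(C) = -(C*C + 17)/5 = -(C² + 17)/5 = -(17 + C²)/5 = -17/5 - C²/5)
s(I) = -3/I (s(I) = (-8 + (1 + 1²))/(I + I) = (-8 + (1 + 1))/((2*I)) = (-8 + 2)*(1/(2*I)) = -3/I)
(s(-13) + W(10))² + 241007 = (-3/(-13) + (-17/5 - ⅕*10²))² + 241007 = (-3*(-1/13) + (-17/5 - ⅕*100))² + 241007 = (3/13 + (-17/5 - 20))² + 241007 = (3/13 - 117/5)² + 241007 = (-1506/65)² + 241007 = 2268036/4225 + 241007 = 1020522611/4225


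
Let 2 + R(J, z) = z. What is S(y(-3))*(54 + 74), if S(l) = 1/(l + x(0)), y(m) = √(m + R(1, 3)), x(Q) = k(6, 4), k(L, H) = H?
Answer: 256/9 - 64*I*√2/9 ≈ 28.444 - 10.057*I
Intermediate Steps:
x(Q) = 4
R(J, z) = -2 + z
y(m) = √(1 + m) (y(m) = √(m + (-2 + 3)) = √(m + 1) = √(1 + m))
S(l) = 1/(4 + l) (S(l) = 1/(l + 4) = 1/(4 + l))
S(y(-3))*(54 + 74) = (54 + 74)/(4 + √(1 - 3)) = 128/(4 + √(-2)) = 128/(4 + I*√2)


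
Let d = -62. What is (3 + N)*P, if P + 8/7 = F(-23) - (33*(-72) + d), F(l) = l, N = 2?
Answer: 84485/7 ≈ 12069.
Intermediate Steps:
P = 16897/7 (P = -8/7 + (-23 - (33*(-72) - 62)) = -8/7 + (-23 - (-2376 - 62)) = -8/7 + (-23 - 1*(-2438)) = -8/7 + (-23 + 2438) = -8/7 + 2415 = 16897/7 ≈ 2413.9)
(3 + N)*P = (3 + 2)*(16897/7) = 5*(16897/7) = 84485/7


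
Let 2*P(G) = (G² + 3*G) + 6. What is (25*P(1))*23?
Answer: 2875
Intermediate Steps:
P(G) = 3 + G²/2 + 3*G/2 (P(G) = ((G² + 3*G) + 6)/2 = (6 + G² + 3*G)/2 = 3 + G²/2 + 3*G/2)
(25*P(1))*23 = (25*(3 + (½)*1² + (3/2)*1))*23 = (25*(3 + (½)*1 + 3/2))*23 = (25*(3 + ½ + 3/2))*23 = (25*5)*23 = 125*23 = 2875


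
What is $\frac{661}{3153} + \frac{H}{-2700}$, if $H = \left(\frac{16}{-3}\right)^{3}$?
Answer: $\frac{5091799}{19154475} \approx 0.26583$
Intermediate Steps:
$H = - \frac{4096}{27}$ ($H = \left(16 \left(- \frac{1}{3}\right)\right)^{3} = \left(- \frac{16}{3}\right)^{3} = - \frac{4096}{27} \approx -151.7$)
$\frac{661}{3153} + \frac{H}{-2700} = \frac{661}{3153} - \frac{4096}{27 \left(-2700\right)} = 661 \cdot \frac{1}{3153} - - \frac{1024}{18225} = \frac{661}{3153} + \frac{1024}{18225} = \frac{5091799}{19154475}$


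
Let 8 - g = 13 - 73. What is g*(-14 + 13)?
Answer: -68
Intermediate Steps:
g = 68 (g = 8 - (13 - 73) = 8 - 1*(-60) = 8 + 60 = 68)
g*(-14 + 13) = 68*(-14 + 13) = 68*(-1) = -68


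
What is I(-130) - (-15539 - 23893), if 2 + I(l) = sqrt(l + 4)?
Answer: 39430 + 3*I*sqrt(14) ≈ 39430.0 + 11.225*I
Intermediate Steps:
I(l) = -2 + sqrt(4 + l) (I(l) = -2 + sqrt(l + 4) = -2 + sqrt(4 + l))
I(-130) - (-15539 - 23893) = (-2 + sqrt(4 - 130)) - (-15539 - 23893) = (-2 + sqrt(-126)) - 1*(-39432) = (-2 + 3*I*sqrt(14)) + 39432 = 39430 + 3*I*sqrt(14)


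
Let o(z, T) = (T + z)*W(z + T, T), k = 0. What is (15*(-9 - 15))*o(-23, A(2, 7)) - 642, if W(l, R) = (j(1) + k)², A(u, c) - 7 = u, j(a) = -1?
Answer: 4398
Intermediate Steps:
A(u, c) = 7 + u
W(l, R) = 1 (W(l, R) = (-1 + 0)² = (-1)² = 1)
o(z, T) = T + z (o(z, T) = (T + z)*1 = T + z)
(15*(-9 - 15))*o(-23, A(2, 7)) - 642 = (15*(-9 - 15))*((7 + 2) - 23) - 642 = (15*(-24))*(9 - 23) - 642 = -360*(-14) - 642 = 5040 - 642 = 4398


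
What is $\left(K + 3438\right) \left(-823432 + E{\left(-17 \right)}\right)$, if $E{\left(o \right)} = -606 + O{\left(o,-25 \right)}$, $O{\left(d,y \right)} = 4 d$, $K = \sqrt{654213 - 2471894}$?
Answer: $-2833276428 - 824106 i \sqrt{1817681} \approx -2.8333 \cdot 10^{9} - 1.1111 \cdot 10^{9} i$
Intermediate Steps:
$K = i \sqrt{1817681}$ ($K = \sqrt{-1817681} = i \sqrt{1817681} \approx 1348.2 i$)
$E{\left(o \right)} = -606 + 4 o$
$\left(K + 3438\right) \left(-823432 + E{\left(-17 \right)}\right) = \left(i \sqrt{1817681} + 3438\right) \left(-823432 + \left(-606 + 4 \left(-17\right)\right)\right) = \left(3438 + i \sqrt{1817681}\right) \left(-823432 - 674\right) = \left(3438 + i \sqrt{1817681}\right) \left(-824106\right) = -2833276428 - 824106 i \sqrt{1817681}$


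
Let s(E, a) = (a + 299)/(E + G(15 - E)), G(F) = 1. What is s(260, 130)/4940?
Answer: 11/33060 ≈ 0.00033273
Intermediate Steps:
s(E, a) = (299 + a)/(1 + E) (s(E, a) = (a + 299)/(E + 1) = (299 + a)/(1 + E))
s(260, 130)/4940 = ((299 + 130)/(1 + 260))/4940 = (429/261)*(1/4940) = ((1/261)*429)*(1/4940) = (143/87)*(1/4940) = 11/33060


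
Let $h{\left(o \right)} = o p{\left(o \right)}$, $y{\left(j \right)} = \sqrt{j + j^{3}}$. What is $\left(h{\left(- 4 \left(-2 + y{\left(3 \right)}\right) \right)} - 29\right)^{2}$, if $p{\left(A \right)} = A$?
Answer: $388105 - 65920 \sqrt{30} \approx 27046.0$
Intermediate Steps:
$h{\left(o \right)} = o^{2}$ ($h{\left(o \right)} = o o = o^{2}$)
$\left(h{\left(- 4 \left(-2 + y{\left(3 \right)}\right) \right)} - 29\right)^{2} = \left(\left(- 4 \left(-2 + \sqrt{3 + 3^{3}}\right)\right)^{2} - 29\right)^{2} = \left(\left(- 4 \left(-2 + \sqrt{3 + 27}\right)\right)^{2} - 29\right)^{2} = \left(\left(- 4 \left(-2 + \sqrt{30}\right)\right)^{2} - 29\right)^{2} = \left(\left(8 - 4 \sqrt{30}\right)^{2} - 29\right)^{2} = \left(-29 + \left(8 - 4 \sqrt{30}\right)^{2}\right)^{2}$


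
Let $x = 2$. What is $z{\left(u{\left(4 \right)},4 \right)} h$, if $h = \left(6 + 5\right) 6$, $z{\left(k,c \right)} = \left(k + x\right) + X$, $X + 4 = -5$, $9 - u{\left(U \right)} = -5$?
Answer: $462$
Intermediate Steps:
$u{\left(U \right)} = 14$ ($u{\left(U \right)} = 9 - -5 = 9 + 5 = 14$)
$X = -9$ ($X = -4 - 5 = -9$)
$z{\left(k,c \right)} = -7 + k$ ($z{\left(k,c \right)} = \left(k + 2\right) - 9 = \left(2 + k\right) - 9 = -7 + k$)
$h = 66$ ($h = 11 \cdot 6 = 66$)
$z{\left(u{\left(4 \right)},4 \right)} h = \left(-7 + 14\right) 66 = 7 \cdot 66 = 462$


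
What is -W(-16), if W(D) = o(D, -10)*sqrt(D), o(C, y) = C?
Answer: 64*I ≈ 64.0*I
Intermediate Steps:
W(D) = D**(3/2) (W(D) = D*sqrt(D) = D**(3/2))
-W(-16) = -(-16)**(3/2) = -(-64)*I = 64*I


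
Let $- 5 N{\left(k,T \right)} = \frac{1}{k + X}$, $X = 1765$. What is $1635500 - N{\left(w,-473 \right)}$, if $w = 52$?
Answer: $\frac{14858517501}{9085} \approx 1.6355 \cdot 10^{6}$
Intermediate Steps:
$N{\left(k,T \right)} = - \frac{1}{5 \left(1765 + k\right)}$ ($N{\left(k,T \right)} = - \frac{1}{5 \left(k + 1765\right)} = - \frac{1}{5 \left(1765 + k\right)}$)
$1635500 - N{\left(w,-473 \right)} = 1635500 - - \frac{1}{8825 + 5 \cdot 52} = 1635500 - - \frac{1}{8825 + 260} = 1635500 - - \frac{1}{9085} = 1635500 + \frac{1}{9085} = \frac{14858517501}{9085}$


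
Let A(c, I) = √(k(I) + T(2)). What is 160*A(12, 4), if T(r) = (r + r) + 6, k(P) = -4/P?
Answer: 480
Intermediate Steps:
T(r) = 6 + 2*r (T(r) = 2*r + 6 = 6 + 2*r)
A(c, I) = √(10 - 4/I) (A(c, I) = √(-4/I + (6 + 2*2)) = √(-4/I + (6 + 4)) = √(-4/I + 10) = √(10 - 4/I))
160*A(12, 4) = 160*√(10 - 4/4) = 160*√(10 - 4*¼) = 160*√(10 - 1) = 160*√9 = 160*3 = 480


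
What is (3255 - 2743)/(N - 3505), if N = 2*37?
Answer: -512/3431 ≈ -0.14923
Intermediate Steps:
N = 74
(3255 - 2743)/(N - 3505) = (3255 - 2743)/(74 - 3505) = 512/(-3431) = 512*(-1/3431) = -512/3431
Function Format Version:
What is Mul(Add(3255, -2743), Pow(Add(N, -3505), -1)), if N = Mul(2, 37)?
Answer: Rational(-512, 3431) ≈ -0.14923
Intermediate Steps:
N = 74
Mul(Add(3255, -2743), Pow(Add(N, -3505), -1)) = Mul(Add(3255, -2743), Pow(Add(74, -3505), -1)) = Mul(512, Pow(-3431, -1)) = Mul(512, Rational(-1, 3431)) = Rational(-512, 3431)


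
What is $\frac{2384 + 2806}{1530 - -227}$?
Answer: $\frac{5190}{1757} \approx 2.9539$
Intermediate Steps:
$\frac{2384 + 2806}{1530 - -227} = \frac{5190}{1530 + \left(234 - 7\right)} = \frac{5190}{1530 + 227} = \frac{5190}{1757}$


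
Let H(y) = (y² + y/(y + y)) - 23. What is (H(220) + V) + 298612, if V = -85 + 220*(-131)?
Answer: 636169/2 ≈ 3.1808e+5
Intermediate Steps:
V = -28905 (V = -85 - 28820 = -28905)
H(y) = -45/2 + y² (H(y) = (y² + y/((2*y))) - 23 = (y² + (1/(2*y))*y) - 23 = (y² + ½) - 23 = (½ + y²) - 23 = -45/2 + y²)
(H(220) + V) + 298612 = ((-45/2 + 220²) - 28905) + 298612 = ((-45/2 + 48400) - 28905) + 298612 = (96755/2 - 28905) + 298612 = 38945/2 + 298612 = 636169/2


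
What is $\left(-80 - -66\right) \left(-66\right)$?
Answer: $924$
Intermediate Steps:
$\left(-80 - -66\right) \left(-66\right) = \left(-80 + 66\right) \left(-66\right) = \left(-14\right) \left(-66\right) = 924$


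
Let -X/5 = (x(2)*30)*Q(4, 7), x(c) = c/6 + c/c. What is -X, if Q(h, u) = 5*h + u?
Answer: 5400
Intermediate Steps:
Q(h, u) = u + 5*h
x(c) = 1 + c/6 (x(c) = c*(⅙) + 1 = c/6 + 1 = 1 + c/6)
X = -5400 (X = -5*(1 + (⅙)*2)*30*(7 + 5*4) = -5*(1 + ⅓)*30*(7 + 20) = -5*(4/3)*30*27 = -200*27 = -5*1080 = -5400)
-X = -1*(-5400) = 5400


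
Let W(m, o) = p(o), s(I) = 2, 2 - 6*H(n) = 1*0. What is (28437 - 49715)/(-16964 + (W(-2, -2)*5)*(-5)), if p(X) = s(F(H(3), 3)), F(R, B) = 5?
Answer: 10639/8507 ≈ 1.2506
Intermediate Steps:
H(n) = 1/3 (H(n) = 1/3 - 0/6 = 1/3 - 1/6*0 = 1/3 + 0 = 1/3)
p(X) = 2
W(m, o) = 2
(28437 - 49715)/(-16964 + (W(-2, -2)*5)*(-5)) = (28437 - 49715)/(-16964 + (2*5)*(-5)) = -21278/(-16964 + 10*(-5)) = -21278/(-16964 - 50) = -21278/(-17014) = -21278*(-1/17014) = 10639/8507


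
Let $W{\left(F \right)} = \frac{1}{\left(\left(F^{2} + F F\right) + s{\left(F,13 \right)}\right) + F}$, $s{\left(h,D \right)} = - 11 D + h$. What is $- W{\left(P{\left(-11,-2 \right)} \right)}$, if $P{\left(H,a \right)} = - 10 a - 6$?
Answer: $- \frac{1}{277} \approx -0.0036101$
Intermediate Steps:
$P{\left(H,a \right)} = -6 - 10 a$
$s{\left(h,D \right)} = h - 11 D$
$W{\left(F \right)} = \frac{1}{-143 + 2 F + 2 F^{2}}$ ($W{\left(F \right)} = \frac{1}{\left(\left(F^{2} + F F\right) + \left(F - 143\right)\right) + F} = \frac{1}{\left(\left(F^{2} + F^{2}\right) + \left(F - 143\right)\right) + F} = \frac{1}{\left(2 F^{2} + \left(-143 + F\right)\right) + F} = \frac{1}{\left(-143 + F + 2 F^{2}\right) + F} = \frac{1}{-143 + 2 F + 2 F^{2}}$)
$- W{\left(P{\left(-11,-2 \right)} \right)} = - \frac{1}{-143 + 2 \left(-6 - -20\right) + 2 \left(-6 - -20\right)^{2}} = - \frac{1}{-143 + 2 \left(-6 + 20\right) + 2 \left(-6 + 20\right)^{2}} = - \frac{1}{-143 + 2 \cdot 14 + 2 \cdot 14^{2}} = - \frac{1}{-143 + 28 + 2 \cdot 196} = - \frac{1}{-143 + 28 + 392} = - \frac{1}{277}$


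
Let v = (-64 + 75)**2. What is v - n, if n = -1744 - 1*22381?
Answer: 24246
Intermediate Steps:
v = 121 (v = 11**2 = 121)
n = -24125 (n = -1744 - 22381 = -24125)
v - n = 121 - 1*(-24125) = 121 + 24125 = 24246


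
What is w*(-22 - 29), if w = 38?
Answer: -1938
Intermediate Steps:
w*(-22 - 29) = 38*(-22 - 29) = 38*(-51) = -1938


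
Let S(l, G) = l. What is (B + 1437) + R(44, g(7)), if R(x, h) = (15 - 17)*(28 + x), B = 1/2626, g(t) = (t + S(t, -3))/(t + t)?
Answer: 3395419/2626 ≈ 1293.0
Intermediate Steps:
g(t) = 1 (g(t) = (t + t)/(t + t) = (2*t)/((2*t)) = (2*t)*(1/(2*t)) = 1)
B = 1/2626 ≈ 0.00038081
R(x, h) = -56 - 2*x (R(x, h) = -2*(28 + x) = -56 - 2*x)
(B + 1437) + R(44, g(7)) = (1/2626 + 1437) + (-56 - 2*44) = 3773563/2626 + (-56 - 88) = 3773563/2626 - 144 = 3395419/2626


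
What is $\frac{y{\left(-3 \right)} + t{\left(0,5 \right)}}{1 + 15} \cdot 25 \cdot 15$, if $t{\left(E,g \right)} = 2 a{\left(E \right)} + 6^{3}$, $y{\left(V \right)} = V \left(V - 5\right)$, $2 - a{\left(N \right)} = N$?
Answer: $\frac{22875}{4} \approx 5718.8$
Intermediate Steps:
$a{\left(N \right)} = 2 - N$
$y{\left(V \right)} = V \left(-5 + V\right)$
$t{\left(E,g \right)} = 220 - 2 E$ ($t{\left(E,g \right)} = 2 \left(2 - E\right) + 6^{3} = \left(4 - 2 E\right) + 216 = 220 - 2 E$)
$\frac{y{\left(-3 \right)} + t{\left(0,5 \right)}}{1 + 15} \cdot 25 \cdot 15 = \frac{- 3 \left(-5 - 3\right) + \left(220 - 0\right)}{1 + 15} \cdot 25 \cdot 15 = \frac{\left(-3\right) \left(-8\right) + \left(220 + 0\right)}{16} \cdot 25 \cdot 15 = \left(24 + 220\right) \frac{1}{16} \cdot 25 \cdot 15 = 244 \cdot \frac{1}{16} \cdot 25 \cdot 15 = \frac{61}{4} \cdot 25 \cdot 15 = \frac{1525}{4} \cdot 15 = \frac{22875}{4}$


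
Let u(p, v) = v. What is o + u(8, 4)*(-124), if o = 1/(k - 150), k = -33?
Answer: -90769/183 ≈ -496.01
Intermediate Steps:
o = -1/183 (o = 1/(-33 - 150) = 1/(-183) = -1/183 ≈ -0.0054645)
o + u(8, 4)*(-124) = -1/183 + 4*(-124) = -1/183 - 496 = -90769/183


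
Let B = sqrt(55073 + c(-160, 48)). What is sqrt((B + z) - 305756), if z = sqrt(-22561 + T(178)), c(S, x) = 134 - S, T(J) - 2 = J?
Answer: sqrt(-305756 + sqrt(55367) + I*sqrt(22381)) ≈ 0.135 + 552.74*I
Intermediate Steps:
T(J) = 2 + J
B = sqrt(55367) (B = sqrt(55073 + (134 - 1*(-160))) = sqrt(55073 + (134 + 160)) = sqrt(55073 + 294) = sqrt(55367) ≈ 235.30)
z = I*sqrt(22381) (z = sqrt(-22561 + (2 + 178)) = sqrt(-22561 + 180) = sqrt(-22381) = I*sqrt(22381) ≈ 149.6*I)
sqrt((B + z) - 305756) = sqrt((sqrt(55367) + I*sqrt(22381)) - 305756) = sqrt(-305756 + sqrt(55367) + I*sqrt(22381))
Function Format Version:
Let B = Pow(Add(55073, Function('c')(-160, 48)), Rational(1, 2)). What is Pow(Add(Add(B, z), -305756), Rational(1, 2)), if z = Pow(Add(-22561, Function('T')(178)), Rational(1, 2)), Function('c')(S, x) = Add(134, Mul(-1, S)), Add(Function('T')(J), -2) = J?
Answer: Pow(Add(-305756, Pow(55367, Rational(1, 2)), Mul(I, Pow(22381, Rational(1, 2)))), Rational(1, 2)) ≈ Add(0.135, Mul(552.74, I))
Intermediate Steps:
Function('T')(J) = Add(2, J)
B = Pow(55367, Rational(1, 2)) (B = Pow(Add(55073, Add(134, Mul(-1, -160))), Rational(1, 2)) = Pow(Add(55073, Add(134, 160)), Rational(1, 2)) = Pow(Add(55073, 294), Rational(1, 2)) = Pow(55367, Rational(1, 2)) ≈ 235.30)
z = Mul(I, Pow(22381, Rational(1, 2))) (z = Pow(Add(-22561, Add(2, 178)), Rational(1, 2)) = Pow(Add(-22561, 180), Rational(1, 2)) = Pow(-22381, Rational(1, 2)) = Mul(I, Pow(22381, Rational(1, 2))) ≈ Mul(149.60, I))
Pow(Add(Add(B, z), -305756), Rational(1, 2)) = Pow(Add(Add(Pow(55367, Rational(1, 2)), Mul(I, Pow(22381, Rational(1, 2)))), -305756), Rational(1, 2)) = Pow(Add(-305756, Pow(55367, Rational(1, 2)), Mul(I, Pow(22381, Rational(1, 2)))), Rational(1, 2))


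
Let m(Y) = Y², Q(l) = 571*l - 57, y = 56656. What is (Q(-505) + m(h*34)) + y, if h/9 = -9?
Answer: 7352760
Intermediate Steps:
h = -81 (h = 9*(-9) = -81)
Q(l) = -57 + 571*l
(Q(-505) + m(h*34)) + y = ((-57 + 571*(-505)) + (-81*34)²) + 56656 = ((-57 - 288355) + (-2754)²) + 56656 = (-288412 + 7584516) + 56656 = 7296104 + 56656 = 7352760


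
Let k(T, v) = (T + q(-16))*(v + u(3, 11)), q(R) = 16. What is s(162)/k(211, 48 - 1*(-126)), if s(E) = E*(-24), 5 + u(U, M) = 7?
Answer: -243/2497 ≈ -0.097317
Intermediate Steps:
u(U, M) = 2 (u(U, M) = -5 + 7 = 2)
s(E) = -24*E
k(T, v) = (2 + v)*(16 + T) (k(T, v) = (T + 16)*(v + 2) = (16 + T)*(2 + v) = (2 + v)*(16 + T))
s(162)/k(211, 48 - 1*(-126)) = (-24*162)/(32 + 2*211 + 16*(48 - 1*(-126)) + 211*(48 - 1*(-126))) = -3888/(32 + 422 + 16*(48 + 126) + 211*(48 + 126)) = -3888/(32 + 422 + 16*174 + 211*174) = -3888/(32 + 422 + 2784 + 36714) = -3888/39952 = -3888*1/39952 = -243/2497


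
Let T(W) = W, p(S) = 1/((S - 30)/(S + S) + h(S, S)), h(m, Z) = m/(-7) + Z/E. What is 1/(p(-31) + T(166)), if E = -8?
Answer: 16123/2678154 ≈ 0.0060202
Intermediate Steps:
h(m, Z) = -m/7 - Z/8 (h(m, Z) = m/(-7) + Z/(-8) = m*(-⅐) + Z*(-⅛) = -m/7 - Z/8)
p(S) = 1/(-15*S/56 + (-30 + S)/(2*S)) (p(S) = 1/((S - 30)/(S + S) + (-S/7 - S/8)) = 1/((-30 + S)/((2*S)) - 15*S/56) = 1/((-30 + S)*(1/(2*S)) - 15*S/56) = 1/((-30 + S)/(2*S) - 15*S/56) = 1/(-15*S/56 + (-30 + S)/(2*S)))
1/(p(-31) + T(166)) = 1/(-56*(-31)/(840 - 28*(-31) + 15*(-31)²) + 166) = 1/(-56*(-31)/(840 + 868 + 15*961) + 166) = 1/(-56*(-31)/(840 + 868 + 14415) + 166) = 1/(-56*(-31)/16123 + 166) = 1/(-56*(-31)*1/16123 + 166) = 1/(1736/16123 + 166) = 1/(2678154/16123) = 16123/2678154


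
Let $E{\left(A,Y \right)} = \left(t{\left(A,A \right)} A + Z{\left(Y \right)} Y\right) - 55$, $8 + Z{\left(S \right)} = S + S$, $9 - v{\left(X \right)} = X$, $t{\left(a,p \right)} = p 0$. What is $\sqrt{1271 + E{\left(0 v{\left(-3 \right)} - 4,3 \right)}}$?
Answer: $11 \sqrt{10} \approx 34.785$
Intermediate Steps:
$t{\left(a,p \right)} = 0$
$v{\left(X \right)} = 9 - X$
$Z{\left(S \right)} = -8 + 2 S$ ($Z{\left(S \right)} = -8 + \left(S + S\right) = -8 + 2 S$)
$E{\left(A,Y \right)} = -55 + Y \left(-8 + 2 Y\right)$ ($E{\left(A,Y \right)} = \left(0 A + \left(-8 + 2 Y\right) Y\right) - 55 = \left(0 + Y \left(-8 + 2 Y\right)\right) - 55 = Y \left(-8 + 2 Y\right) - 55 = -55 + Y \left(-8 + 2 Y\right)$)
$\sqrt{1271 + E{\left(0 v{\left(-3 \right)} - 4,3 \right)}} = \sqrt{1271 - \left(55 - 6 \left(-4 + 3\right)\right)} = \sqrt{1271 - \left(55 - -6\right)} = \sqrt{1271 - 61} = \sqrt{1210} = 11 \sqrt{10}$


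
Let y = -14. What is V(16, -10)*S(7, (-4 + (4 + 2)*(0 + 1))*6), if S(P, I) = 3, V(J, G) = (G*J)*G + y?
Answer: 4758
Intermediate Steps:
V(J, G) = -14 + J*G² (V(J, G) = (G*J)*G - 14 = J*G² - 14 = -14 + J*G²)
V(16, -10)*S(7, (-4 + (4 + 2)*(0 + 1))*6) = (-14 + 16*(-10)²)*3 = (-14 + 16*100)*3 = (-14 + 1600)*3 = 1586*3 = 4758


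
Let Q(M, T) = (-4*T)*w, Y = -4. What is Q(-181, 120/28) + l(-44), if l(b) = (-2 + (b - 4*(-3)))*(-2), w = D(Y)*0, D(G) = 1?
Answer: 68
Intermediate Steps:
w = 0 (w = 1*0 = 0)
l(b) = -20 - 2*b (l(b) = (-2 + (b + 12))*(-2) = (-2 + (12 + b))*(-2) = (10 + b)*(-2) = -20 - 2*b)
Q(M, T) = 0 (Q(M, T) = -4*T*0 = 0)
Q(-181, 120/28) + l(-44) = 0 + (-20 - 2*(-44)) = 0 + (-20 + 88) = 0 + 68 = 68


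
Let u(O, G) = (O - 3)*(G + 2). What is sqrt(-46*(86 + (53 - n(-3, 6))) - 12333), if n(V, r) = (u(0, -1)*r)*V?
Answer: I*sqrt(16243) ≈ 127.45*I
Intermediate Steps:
u(O, G) = (-3 + O)*(2 + G)
n(V, r) = -3*V*r (n(V, r) = ((-6 - 3*(-1) + 2*0 - 1*0)*r)*V = ((-6 + 3 + 0 + 0)*r)*V = (-3*r)*V = -3*V*r)
sqrt(-46*(86 + (53 - n(-3, 6))) - 12333) = sqrt(-46*(86 + (53 - (-3)*(-3)*6)) - 12333) = sqrt(-46*(86 + (53 - 1*54)) - 12333) = sqrt(-46*(86 + (53 - 54)) - 12333) = sqrt(-46*(86 - 1) - 12333) = sqrt(-46*85 - 12333) = sqrt(-3910 - 12333) = sqrt(-16243) = I*sqrt(16243)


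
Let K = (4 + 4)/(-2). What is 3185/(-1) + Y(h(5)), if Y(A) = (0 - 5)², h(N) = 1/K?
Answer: -3160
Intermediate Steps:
K = -4 (K = 8*(-½) = -4)
h(N) = -¼ (h(N) = 1/(-4) = -¼)
Y(A) = 25 (Y(A) = (-5)² = 25)
3185/(-1) + Y(h(5)) = 3185/(-1) + 25 = 3185*(-1) + 25 = -3185 + 25 = -3160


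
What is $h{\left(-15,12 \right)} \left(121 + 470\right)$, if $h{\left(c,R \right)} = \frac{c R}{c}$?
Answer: $7092$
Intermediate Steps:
$h{\left(c,R \right)} = R$ ($h{\left(c,R \right)} = \frac{R c}{c} = R$)
$h{\left(-15,12 \right)} \left(121 + 470\right) = 12 \left(121 + 470\right) = 12 \cdot 591 = 7092$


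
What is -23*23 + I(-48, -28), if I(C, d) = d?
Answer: -557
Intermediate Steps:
-23*23 + I(-48, -28) = -23*23 - 28 = -529 - 28 = -557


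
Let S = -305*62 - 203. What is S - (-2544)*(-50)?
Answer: -146313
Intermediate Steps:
S = -19113 (S = -18910 - 203 = -19113)
S - (-2544)*(-50) = -19113 - (-2544)*(-50) = -19113 - 1*127200 = -19113 - 127200 = -146313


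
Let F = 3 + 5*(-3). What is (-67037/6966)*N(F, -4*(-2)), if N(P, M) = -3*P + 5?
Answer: -63919/162 ≈ -394.56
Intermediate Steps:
F = -12 (F = 3 - 15 = -12)
N(P, M) = 5 - 3*P
(-67037/6966)*N(F, -4*(-2)) = (-67037/6966)*(5 - 3*(-12)) = (-67037*1/6966)*(5 + 36) = -1559/162*41 = -63919/162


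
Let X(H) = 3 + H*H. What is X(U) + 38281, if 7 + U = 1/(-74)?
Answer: 209912545/5476 ≈ 38333.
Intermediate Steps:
U = -519/74 (U = -7 + 1/(-74) = -7 - 1/74 = -519/74 ≈ -7.0135)
X(H) = 3 + H²
X(U) + 38281 = (3 + (-519/74)²) + 38281 = (3 + 269361/5476) + 38281 = 285789/5476 + 38281 = 209912545/5476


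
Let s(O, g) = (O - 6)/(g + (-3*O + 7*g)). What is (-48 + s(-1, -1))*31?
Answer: -7223/5 ≈ -1444.6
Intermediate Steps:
s(O, g) = (-6 + O)/(-3*O + 8*g)
(-48 + s(-1, -1))*31 = (-48 + (6 - 1*(-1))/(-8*(-1) + 3*(-1)))*31 = (-48 + (6 + 1)/(8 - 3))*31 = (-48 + 7/5)*31 = -233/5*31 = -7223/5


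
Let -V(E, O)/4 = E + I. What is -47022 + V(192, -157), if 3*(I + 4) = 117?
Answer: -47930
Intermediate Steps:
I = 35 (I = -4 + (⅓)*117 = -4 + 39 = 35)
V(E, O) = -140 - 4*E (V(E, O) = -4*(E + 35) = -4*(35 + E) = -140 - 4*E)
-47022 + V(192, -157) = -47022 + (-140 - 4*192) = -47022 + (-140 - 768) = -47022 - 908 = -47930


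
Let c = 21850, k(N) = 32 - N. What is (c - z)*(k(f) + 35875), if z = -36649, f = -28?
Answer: 2102161565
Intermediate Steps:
(c - z)*(k(f) + 35875) = (21850 - 1*(-36649))*((32 - 1*(-28)) + 35875) = (21850 + 36649)*((32 + 28) + 35875) = 58499*(60 + 35875) = 58499*35935 = 2102161565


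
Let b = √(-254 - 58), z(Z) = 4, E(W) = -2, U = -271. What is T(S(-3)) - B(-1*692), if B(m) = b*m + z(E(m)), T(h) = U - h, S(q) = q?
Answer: -272 + 1384*I*√78 ≈ -272.0 + 12223.0*I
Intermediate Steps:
b = 2*I*√78 (b = √(-312) = 2*I*√78 ≈ 17.664*I)
T(h) = -271 - h
B(m) = 4 + 2*I*m*√78 (B(m) = (2*I*√78)*m + 4 = 2*I*m*√78 + 4 = 4 + 2*I*m*√78)
T(S(-3)) - B(-1*692) = (-271 - 1*(-3)) - (4 + 2*I*(-1*692)*√78) = (-271 + 3) - (4 + 2*I*(-692)*√78) = -268 - (4 - 1384*I*√78) = -268 + (-4 + 1384*I*√78) = -272 + 1384*I*√78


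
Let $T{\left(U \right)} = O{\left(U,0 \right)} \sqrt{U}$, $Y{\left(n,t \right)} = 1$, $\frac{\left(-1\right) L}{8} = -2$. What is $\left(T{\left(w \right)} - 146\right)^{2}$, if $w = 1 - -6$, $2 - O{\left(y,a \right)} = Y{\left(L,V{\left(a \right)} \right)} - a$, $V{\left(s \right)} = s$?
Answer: $\left(146 - \sqrt{7}\right)^{2} \approx 20550.0$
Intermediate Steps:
$L = 16$ ($L = \left(-8\right) \left(-2\right) = 16$)
$O{\left(y,a \right)} = 1 + a$ ($O{\left(y,a \right)} = 2 - \left(1 - a\right) = 2 + \left(-1 + a\right) = 1 + a$)
$w = 7$ ($w = 1 + 6 = 7$)
$T{\left(U \right)} = \sqrt{U}$ ($T{\left(U \right)} = \left(1 + 0\right) \sqrt{U} = 1 \sqrt{U} = \sqrt{U}$)
$\left(T{\left(w \right)} - 146\right)^{2} = \left(\sqrt{7} - 146\right)^{2} = \left(-146 + \sqrt{7}\right)^{2}$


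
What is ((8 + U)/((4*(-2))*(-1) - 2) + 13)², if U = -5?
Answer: 729/4 ≈ 182.25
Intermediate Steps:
((8 + U)/((4*(-2))*(-1) - 2) + 13)² = ((8 - 5)/((4*(-2))*(-1) - 2) + 13)² = (3/(-8*(-1) - 2) + 13)² = (3/(8 - 2) + 13)² = (3/6 + 13)² = (3*(⅙) + 13)² = (½ + 13)² = (27/2)² = 729/4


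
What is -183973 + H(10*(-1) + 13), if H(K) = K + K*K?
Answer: -183961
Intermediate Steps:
H(K) = K + K²
-183973 + H(10*(-1) + 13) = -183973 + (10*(-1) + 13)*(1 + (10*(-1) + 13)) = -183973 + (-10 + 13)*(1 + (-10 + 13)) = -183973 + 3*(1 + 3) = -183973 + 3*4 = -183973 + 12 = -183961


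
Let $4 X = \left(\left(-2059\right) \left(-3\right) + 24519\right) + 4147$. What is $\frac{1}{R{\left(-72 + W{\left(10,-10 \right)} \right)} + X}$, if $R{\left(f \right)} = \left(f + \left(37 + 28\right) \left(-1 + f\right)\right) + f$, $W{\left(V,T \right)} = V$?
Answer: $\frac{4}{17967} \approx 0.00022263$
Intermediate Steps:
$R{\left(f \right)} = -65 + 67 f$ ($R{\left(f \right)} = \left(f + 65 \left(-1 + f\right)\right) + f = \left(f + \left(-65 + 65 f\right)\right) + f = \left(-65 + 66 f\right) + f = -65 + 67 f$)
$X = \frac{34843}{4}$ ($X = \frac{\left(\left(-2059\right) \left(-3\right) + 24519\right) + 4147}{4} = \frac{\left(6177 + 24519\right) + 4147}{4} = \frac{30696 + 4147}{4} = \frac{1}{4} \cdot 34843 = \frac{34843}{4} \approx 8710.8$)
$\frac{1}{R{\left(-72 + W{\left(10,-10 \right)} \right)} + X} = \frac{1}{\left(-65 + 67 \left(-72 + 10\right)\right) + \frac{34843}{4}} = \frac{1}{\left(-65 + 67 \left(-62\right)\right) + \frac{34843}{4}} = \frac{1}{\left(-65 - 4154\right) + \frac{34843}{4}} = \frac{1}{-4219 + \frac{34843}{4}} = \frac{1}{\frac{17967}{4}} = \frac{4}{17967}$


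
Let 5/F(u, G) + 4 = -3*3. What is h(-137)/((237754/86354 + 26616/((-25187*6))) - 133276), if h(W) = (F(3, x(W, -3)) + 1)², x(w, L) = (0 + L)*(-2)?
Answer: -69599942336/24493968913107993 ≈ -2.8415e-6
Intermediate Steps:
x(w, L) = -2*L (x(w, L) = L*(-2) = -2*L)
F(u, G) = -5/13 (F(u, G) = 5/(-4 - 3*3) = 5/(-4 - 9) = 5/(-13) = 5*(-1/13) = -5/13)
h(W) = 64/169 (h(W) = (-5/13 + 1)² = (8/13)² = 64/169)
h(-137)/((237754/86354 + 26616/((-25187*6))) - 133276) = 64/(169*((237754/86354 + 26616/((-25187*6))) - 133276)) = 64/(169*((237754*(1/86354) + 26616/(-151122)) - 133276)) = 64/(169*((118877/43177 + 26616*(-1/151122)) - 133276)) = 64/(169*((118877/43177 - 4436/25187) - 133276)) = 64/(169*(2802621827/1087499099 - 133276)) = 64/(169*(-144934727296497/1087499099)) = (64/169)*(-1087499099/144934727296497) = -69599942336/24493968913107993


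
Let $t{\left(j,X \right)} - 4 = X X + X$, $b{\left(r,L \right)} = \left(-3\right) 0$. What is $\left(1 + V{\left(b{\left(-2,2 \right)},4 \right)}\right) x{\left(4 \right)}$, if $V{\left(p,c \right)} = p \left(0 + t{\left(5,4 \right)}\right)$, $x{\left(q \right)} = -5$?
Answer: $-5$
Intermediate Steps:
$b{\left(r,L \right)} = 0$
$t{\left(j,X \right)} = 4 + X + X^{2}$ ($t{\left(j,X \right)} = 4 + \left(X X + X\right) = 4 + \left(X^{2} + X\right) = 4 + \left(X + X^{2}\right) = 4 + X + X^{2}$)
$V{\left(p,c \right)} = 24 p$ ($V{\left(p,c \right)} = p \left(0 + \left(4 + 4 + 4^{2}\right)\right) = p \left(0 + \left(4 + 4 + 16\right)\right) = p \left(0 + 24\right) = p 24 = 24 p$)
$\left(1 + V{\left(b{\left(-2,2 \right)},4 \right)}\right) x{\left(4 \right)} = \left(1 + 24 \cdot 0\right) \left(-5\right) = \left(1 + 0\right) \left(-5\right) = 1 \left(-5\right) = -5$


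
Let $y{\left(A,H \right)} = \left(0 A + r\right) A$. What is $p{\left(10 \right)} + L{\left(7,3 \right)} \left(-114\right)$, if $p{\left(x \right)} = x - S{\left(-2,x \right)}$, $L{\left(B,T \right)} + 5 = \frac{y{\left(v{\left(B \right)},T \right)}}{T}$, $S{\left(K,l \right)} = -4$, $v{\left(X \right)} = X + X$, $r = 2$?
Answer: $-480$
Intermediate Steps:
$v{\left(X \right)} = 2 X$
$y{\left(A,H \right)} = 2 A$ ($y{\left(A,H \right)} = \left(0 A + 2\right) A = \left(0 + 2\right) A = 2 A$)
$L{\left(B,T \right)} = -5 + \frac{4 B}{T}$ ($L{\left(B,T \right)} = -5 + \frac{2 \cdot 2 B}{T} = -5 + \frac{4 B}{T}$)
$p{\left(x \right)} = 4 + x$ ($p{\left(x \right)} = x - -4 = x + 4 = 4 + x$)
$p{\left(10 \right)} + L{\left(7,3 \right)} \left(-114\right) = \left(4 + 10\right) + \left(-5 + 4 \cdot 7 \cdot \frac{1}{3}\right) \left(-114\right) = 14 + \left(-5 + 4 \cdot 7 \cdot \frac{1}{3}\right) \left(-114\right) = 14 + \left(-5 + \frac{28}{3}\right) \left(-114\right) = 14 + \frac{13}{3} \left(-114\right) = 14 - 494 = -480$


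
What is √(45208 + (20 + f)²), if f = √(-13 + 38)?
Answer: √45833 ≈ 214.09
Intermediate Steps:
f = 5 (f = √25 = 5)
√(45208 + (20 + f)²) = √(45208 + (20 + 5)²) = √(45208 + 25²) = √(45208 + 625) = √45833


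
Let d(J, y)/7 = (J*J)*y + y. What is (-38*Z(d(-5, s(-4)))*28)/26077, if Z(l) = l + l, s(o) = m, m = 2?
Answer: -774592/26077 ≈ -29.704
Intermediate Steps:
s(o) = 2
d(J, y) = 7*y + 7*y*J² (d(J, y) = 7*((J*J)*y + y) = 7*(J²*y + y) = 7*(y*J² + y) = 7*(y + y*J²) = 7*y + 7*y*J²)
Z(l) = 2*l
(-38*Z(d(-5, s(-4)))*28)/26077 = (-76*7*2*(1 + (-5)²)*28)/26077 = (-76*7*2*(1 + 25)*28)*(1/26077) = (-76*7*2*26*28)*(1/26077) = (-76*364*28)*(1/26077) = (-38*728*28)*(1/26077) = -27664*28*(1/26077) = -774592*1/26077 = -774592/26077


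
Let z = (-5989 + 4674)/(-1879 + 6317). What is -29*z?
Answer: 38135/4438 ≈ 8.5928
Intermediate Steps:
z = -1315/4438 ≈ -0.29630
-29*z = -29*(-1315/4438) = 38135/4438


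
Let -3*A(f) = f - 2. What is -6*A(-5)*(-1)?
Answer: 14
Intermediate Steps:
A(f) = ⅔ - f/3 (A(f) = -(f - 2)/3 = -(-2 + f)/3 = ⅔ - f/3)
-6*A(-5)*(-1) = -6*(⅔ - ⅓*(-5))*(-1) = -6*(⅔ + 5/3)*(-1) = -6*7/3*(-1) = -14*(-1) = 14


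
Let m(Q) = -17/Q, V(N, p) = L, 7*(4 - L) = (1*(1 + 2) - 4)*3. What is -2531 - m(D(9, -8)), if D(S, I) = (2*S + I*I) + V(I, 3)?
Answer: -1531136/605 ≈ -2530.8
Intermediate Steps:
L = 31/7 (L = 4 - (1*(1 + 2) - 4)*3/7 = 4 - (1*3 - 4)*3/7 = 4 - (3 - 4)*3/7 = 4 - (-1)*3/7 = 4 - 1/7*(-3) = 4 + 3/7 = 31/7 ≈ 4.4286)
V(N, p) = 31/7
D(S, I) = 31/7 + I**2 + 2*S (D(S, I) = (2*S + I*I) + 31/7 = (2*S + I**2) + 31/7 = (I**2 + 2*S) + 31/7 = 31/7 + I**2 + 2*S)
-2531 - m(D(9, -8)) = -2531 - (-17)/(31/7 + (-8)**2 + 2*9) = -2531 - (-17)/(31/7 + 64 + 18) = -2531 - (-17)/605/7 = -2531 - (-17)*7/605 = -2531 - 1*(-119/605) = -2531 + 119/605 = -1531136/605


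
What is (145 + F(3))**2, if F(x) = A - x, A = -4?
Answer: 19044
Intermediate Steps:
F(x) = -4 - x
(145 + F(3))**2 = (145 + (-4 - 1*3))**2 = (145 + (-4 - 3))**2 = (145 - 7)**2 = 138**2 = 19044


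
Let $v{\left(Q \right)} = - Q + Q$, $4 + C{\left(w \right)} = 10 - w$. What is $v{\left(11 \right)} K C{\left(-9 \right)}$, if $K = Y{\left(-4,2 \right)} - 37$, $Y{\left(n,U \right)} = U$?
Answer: $0$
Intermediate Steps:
$C{\left(w \right)} = 6 - w$ ($C{\left(w \right)} = -4 - \left(-10 + w\right) = 6 - w$)
$v{\left(Q \right)} = 0$
$K = -35$ ($K = 2 - 37 = -35$)
$v{\left(11 \right)} K C{\left(-9 \right)} = 0 \left(-35\right) \left(6 - -9\right) = 0 \left(6 + 9\right) = 0 \cdot 15 = 0$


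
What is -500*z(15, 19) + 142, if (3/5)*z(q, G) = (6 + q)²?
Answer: -367358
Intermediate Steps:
z(q, G) = 5*(6 + q)²/3
-500*z(15, 19) + 142 = -2500*(6 + 15)²/3 + 142 = -2500*21²/3 + 142 = -2500*441/3 + 142 = -500*735 + 142 = -367500 + 142 = -367358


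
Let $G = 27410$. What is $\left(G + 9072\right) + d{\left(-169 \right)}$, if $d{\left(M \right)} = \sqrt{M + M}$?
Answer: $36482 + 13 i \sqrt{2} \approx 36482.0 + 18.385 i$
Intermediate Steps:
$d{\left(M \right)} = \sqrt{2} \sqrt{M}$ ($d{\left(M \right)} = \sqrt{2 M} = \sqrt{2} \sqrt{M}$)
$\left(G + 9072\right) + d{\left(-169 \right)} = \left(27410 + 9072\right) + \sqrt{2} \sqrt{-169} = 36482 + \sqrt{2} \cdot 13 i = 36482 + 13 i \sqrt{2}$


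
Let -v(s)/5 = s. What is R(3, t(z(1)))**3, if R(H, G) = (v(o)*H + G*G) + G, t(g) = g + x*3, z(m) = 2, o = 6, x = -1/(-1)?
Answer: -216000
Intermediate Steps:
x = 1 (x = -1*(-1) = 1)
v(s) = -5*s
t(g) = 3 + g (t(g) = g + 1*3 = g + 3 = 3 + g)
R(H, G) = G + G**2 - 30*H (R(H, G) = ((-5*6)*H + G*G) + G = (-30*H + G**2) + G = (G**2 - 30*H) + G = G + G**2 - 30*H)
R(3, t(z(1)))**3 = ((3 + 2) + (3 + 2)**2 - 30*3)**3 = (5 + 5**2 - 90)**3 = (5 + 25 - 90)**3 = (-60)**3 = -216000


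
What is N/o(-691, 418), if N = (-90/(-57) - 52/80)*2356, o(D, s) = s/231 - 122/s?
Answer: 48028827/33305 ≈ 1442.1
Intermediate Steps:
o(D, s) = -122/s + s/231 (o(D, s) = s*(1/231) - 122/s = s/231 - 122/s = -122/s + s/231)
N = 10943/5 (N = (-90*(-1/57) - 52*1/80)*2356 = (30/19 - 13/20)*2356 = (353/380)*2356 = 10943/5 ≈ 2188.6)
N/o(-691, 418) = 10943/(5*(-122/418 + (1/231)*418)) = 10943/(5*(-122*1/418 + 38/21)) = 10943/(5*(-61/209 + 38/21)) = 10943/(5*(6661/4389)) = (10943/5)*(4389/6661) = 48028827/33305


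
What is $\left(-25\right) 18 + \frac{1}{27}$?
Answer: $- \frac{12149}{27} \approx -449.96$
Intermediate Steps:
$\left(-25\right) 18 + \frac{1}{27} = -450 + \frac{1}{27} = - \frac{12149}{27}$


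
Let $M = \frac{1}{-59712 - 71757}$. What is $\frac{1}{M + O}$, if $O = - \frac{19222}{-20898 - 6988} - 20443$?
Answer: $- \frac{1833072267}{37472232819665} \approx -4.8918 \cdot 10^{-5}$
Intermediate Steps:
$O = - \frac{285027138}{13943}$ ($O = - \frac{19222}{-20898 - 6988} - 20443 = - \frac{19222}{-27886} - 20443 = \left(-19222\right) \left(- \frac{1}{27886}\right) - 20443 = \frac{9611}{13943} - 20443 = - \frac{285027138}{13943} \approx -20442.0$)
$M = - \frac{1}{131469}$ ($M = \frac{1}{-131469} = - \frac{1}{131469} \approx -7.6064 \cdot 10^{-6}$)
$\frac{1}{M + O} = \frac{1}{- \frac{1}{131469} - \frac{285027138}{13943}} = \frac{1}{- \frac{37472232819665}{1833072267}} = - \frac{1833072267}{37472232819665}$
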